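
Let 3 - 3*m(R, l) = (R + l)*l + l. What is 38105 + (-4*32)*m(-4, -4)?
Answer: 117515/3 ≈ 39172.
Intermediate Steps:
m(R, l) = 1 - l/3 - l*(R + l)/3 (m(R, l) = 1 - ((R + l)*l + l)/3 = 1 - (l*(R + l) + l)/3 = 1 - (l + l*(R + l))/3 = 1 + (-l/3 - l*(R + l)/3) = 1 - l/3 - l*(R + l)/3)
38105 + (-4*32)*m(-4, -4) = 38105 + (-4*32)*(1 - 1/3*(-4) - 1/3*(-4)**2 - 1/3*(-4)*(-4)) = 38105 - 128*(1 + 4/3 - 1/3*16 - 16/3) = 38105 - 128*(1 + 4/3 - 16/3 - 16/3) = 38105 - 128*(-25/3) = 38105 + 3200/3 = 117515/3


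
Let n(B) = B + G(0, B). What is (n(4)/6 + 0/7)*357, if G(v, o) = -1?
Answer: 357/2 ≈ 178.50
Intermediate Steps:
n(B) = -1 + B (n(B) = B - 1 = -1 + B)
(n(4)/6 + 0/7)*357 = ((-1 + 4)/6 + 0/7)*357 = (3*(⅙) + 0*(⅐))*357 = (½ + 0)*357 = (½)*357 = 357/2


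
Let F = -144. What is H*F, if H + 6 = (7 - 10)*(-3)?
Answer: -432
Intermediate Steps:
H = 3 (H = -6 + (7 - 10)*(-3) = -6 - 3*(-3) = -6 + 9 = 3)
H*F = 3*(-144) = -432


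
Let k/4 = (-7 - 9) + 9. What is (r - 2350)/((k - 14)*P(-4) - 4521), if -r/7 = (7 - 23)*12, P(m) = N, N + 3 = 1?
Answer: 1006/4437 ≈ 0.22673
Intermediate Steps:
N = -2 (N = -3 + 1 = -2)
P(m) = -2
k = -28 (k = 4*((-7 - 9) + 9) = 4*(-16 + 9) = 4*(-7) = -28)
r = 1344 (r = -7*(7 - 23)*12 = -(-112)*12 = -7*(-192) = 1344)
(r - 2350)/((k - 14)*P(-4) - 4521) = (1344 - 2350)/((-28 - 14)*(-2) - 4521) = -1006/(-42*(-2) - 4521) = -1006/(84 - 4521) = -1006/(-4437) = -1006*(-1/4437) = 1006/4437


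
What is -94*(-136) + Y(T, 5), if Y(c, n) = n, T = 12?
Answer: 12789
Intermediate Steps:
-94*(-136) + Y(T, 5) = -94*(-136) + 5 = 12784 + 5 = 12789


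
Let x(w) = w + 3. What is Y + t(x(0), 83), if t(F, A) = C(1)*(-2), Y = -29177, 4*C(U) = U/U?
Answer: -58355/2 ≈ -29178.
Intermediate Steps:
C(U) = ¼ (C(U) = (U/U)/4 = (¼)*1 = ¼)
x(w) = 3 + w
t(F, A) = -½ (t(F, A) = (¼)*(-2) = -½)
Y + t(x(0), 83) = -29177 - ½ = -58355/2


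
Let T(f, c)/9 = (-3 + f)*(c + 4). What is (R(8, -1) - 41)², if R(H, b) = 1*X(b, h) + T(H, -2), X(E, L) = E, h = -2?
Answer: 2304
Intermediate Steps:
T(f, c) = 9*(-3 + f)*(4 + c) (T(f, c) = 9*((-3 + f)*(c + 4)) = 9*((-3 + f)*(4 + c)) = 9*(-3 + f)*(4 + c))
R(H, b) = -54 + b + 18*H (R(H, b) = 1*b + (-108 - 27*(-2) + 36*H + 9*(-2)*H) = b + (-108 + 54 + 36*H - 18*H) = b + (-54 + 18*H) = -54 + b + 18*H)
(R(8, -1) - 41)² = ((-54 - 1 + 18*8) - 41)² = ((-54 - 1 + 144) - 41)² = (89 - 41)² = 48² = 2304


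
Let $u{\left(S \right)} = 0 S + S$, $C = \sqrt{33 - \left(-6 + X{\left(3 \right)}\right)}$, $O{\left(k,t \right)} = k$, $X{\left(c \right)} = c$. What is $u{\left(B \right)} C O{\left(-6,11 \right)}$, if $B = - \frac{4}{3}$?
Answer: $48$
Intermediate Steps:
$C = 6$ ($C = \sqrt{33 + \left(6 - 3\right)} = \sqrt{33 + 3} = \sqrt{36} = 6$)
$B = - \frac{4}{3}$ ($B = \left(-4\right) \frac{1}{3} = - \frac{4}{3} \approx -1.3333$)
$u{\left(S \right)} = S$ ($u{\left(S \right)} = 0 + S = S$)
$u{\left(B \right)} C O{\left(-6,11 \right)} = \left(- \frac{4}{3}\right) 6 \left(-6\right) = \left(-8\right) \left(-6\right) = 48$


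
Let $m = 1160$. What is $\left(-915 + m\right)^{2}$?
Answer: $60025$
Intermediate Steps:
$\left(-915 + m\right)^{2} = \left(-915 + 1160\right)^{2} = 245^{2} = 60025$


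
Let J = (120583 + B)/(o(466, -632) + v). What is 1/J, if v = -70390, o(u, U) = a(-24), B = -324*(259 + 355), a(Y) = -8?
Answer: 70398/78353 ≈ 0.89847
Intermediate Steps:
B = -198936 (B = -324*614 = -198936)
o(u, U) = -8
J = 78353/70398 (J = (120583 - 198936)/(-8 - 70390) = -78353/(-70398) = -78353*(-1/70398) = 78353/70398 ≈ 1.1130)
1/J = 1/(78353/70398) = 70398/78353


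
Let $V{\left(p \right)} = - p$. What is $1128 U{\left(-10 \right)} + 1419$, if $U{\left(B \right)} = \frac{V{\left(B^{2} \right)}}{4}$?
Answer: $-26781$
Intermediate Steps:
$U{\left(B \right)} = - \frac{B^{2}}{4}$ ($U{\left(B \right)} = \frac{\left(-1\right) B^{2}}{4} = - B^{2} \cdot \frac{1}{4} = - \frac{B^{2}}{4}$)
$1128 U{\left(-10 \right)} + 1419 = 1128 \left(- \frac{\left(-10\right)^{2}}{4}\right) + 1419 = 1128 \left(\left(- \frac{1}{4}\right) 100\right) + 1419 = 1128 \left(-25\right) + 1419 = -28200 + 1419 = -26781$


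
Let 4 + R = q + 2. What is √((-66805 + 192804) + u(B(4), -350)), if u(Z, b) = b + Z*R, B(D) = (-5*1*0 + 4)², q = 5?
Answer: √125697 ≈ 354.54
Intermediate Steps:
R = 3 (R = -4 + (5 + 2) = -4 + 7 = 3)
B(D) = 16 (B(D) = (-5*0 + 4)² = (0 + 4)² = 4² = 16)
u(Z, b) = b + 3*Z (u(Z, b) = b + Z*3 = b + 3*Z)
√((-66805 + 192804) + u(B(4), -350)) = √((-66805 + 192804) + (-350 + 3*16)) = √(125999 + (-350 + 48)) = √(125999 - 302) = √125697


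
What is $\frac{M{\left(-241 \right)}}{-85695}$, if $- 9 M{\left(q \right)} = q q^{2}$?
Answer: $- \frac{13997521}{771255} \approx -18.149$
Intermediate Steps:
$M{\left(q \right)} = - \frac{q^{3}}{9}$ ($M{\left(q \right)} = - \frac{q q^{2}}{9} = - \frac{q^{3}}{9}$)
$\frac{M{\left(-241 \right)}}{-85695} = \frac{\left(- \frac{1}{9}\right) \left(-241\right)^{3}}{-85695} = \left(- \frac{1}{9}\right) \left(-13997521\right) \left(- \frac{1}{85695}\right) = \frac{13997521}{9} \left(- \frac{1}{85695}\right) = - \frac{13997521}{771255}$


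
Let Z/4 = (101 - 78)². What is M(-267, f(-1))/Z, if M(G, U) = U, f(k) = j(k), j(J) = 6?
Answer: 3/1058 ≈ 0.0028355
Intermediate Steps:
f(k) = 6
Z = 2116 (Z = 4*(101 - 78)² = 4*23² = 4*529 = 2116)
M(-267, f(-1))/Z = 6/2116 = 6*(1/2116) = 3/1058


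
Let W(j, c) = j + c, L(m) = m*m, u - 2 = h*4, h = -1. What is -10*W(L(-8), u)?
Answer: -620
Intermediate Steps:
u = -2 (u = 2 - 1*4 = 2 - 4 = -2)
L(m) = m²
W(j, c) = c + j
-10*W(L(-8), u) = -10*(-2 + (-8)²) = -10*(-2 + 64) = -10*62 = -620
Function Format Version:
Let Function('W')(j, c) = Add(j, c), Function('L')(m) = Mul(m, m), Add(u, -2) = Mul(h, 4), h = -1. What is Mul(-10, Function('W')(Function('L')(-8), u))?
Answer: -620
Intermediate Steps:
u = -2 (u = Add(2, Mul(-1, 4)) = Add(2, -4) = -2)
Function('L')(m) = Pow(m, 2)
Function('W')(j, c) = Add(c, j)
Mul(-10, Function('W')(Function('L')(-8), u)) = Mul(-10, Add(-2, Pow(-8, 2))) = Mul(-10, Add(-2, 64)) = Mul(-10, 62) = -620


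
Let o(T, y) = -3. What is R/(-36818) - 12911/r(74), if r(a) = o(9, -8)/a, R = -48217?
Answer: 35176577303/110454 ≈ 3.1847e+5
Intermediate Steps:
r(a) = -3/a
R/(-36818) - 12911/r(74) = -48217/(-36818) - 12911/((-3/74)) = -48217*(-1/36818) - 12911/((-3*1/74)) = 48217/36818 - 12911/(-3/74) = 48217/36818 - 12911*(-74/3) = 48217/36818 + 955414/3 = 35176577303/110454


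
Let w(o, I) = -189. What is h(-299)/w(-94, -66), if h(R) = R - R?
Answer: 0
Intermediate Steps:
h(R) = 0
h(-299)/w(-94, -66) = 0/(-189) = 0*(-1/189) = 0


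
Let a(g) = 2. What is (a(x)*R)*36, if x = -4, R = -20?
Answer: -1440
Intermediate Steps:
(a(x)*R)*36 = (2*(-20))*36 = -40*36 = -1440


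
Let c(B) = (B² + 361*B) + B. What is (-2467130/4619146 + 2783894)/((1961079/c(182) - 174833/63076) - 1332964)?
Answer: -36770209075396392128/17605824063238151493 ≈ -2.0885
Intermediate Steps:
c(B) = B² + 362*B
(-2467130/4619146 + 2783894)/((1961079/c(182) - 174833/63076) - 1332964) = (-2467130/4619146 + 2783894)/((1961079/((182*(362 + 182))) - 174833/63076) - 1332964) = (-2467130*1/4619146 + 2783894)/((1961079/((182*544)) - 174833*1/63076) - 1332964) = (-1233565/2309573 + 2783894)/((1961079/99008 - 174833/63076) - 1332964) = 6429605183697/(2309573*((1961079*(1/99008) - 174833/63076) - 1332964)) = 6429605183697/(2309573*((1961079/99008 - 174833/63076) - 1332964)) = 6429605183697/(2309573*(2045906795/120096704 - 1332964)) = 6429605183697/(2309573*(-160082537043861/120096704)) = (6429605183697/2309573)*(-120096704/160082537043861) = -36770209075396392128/17605824063238151493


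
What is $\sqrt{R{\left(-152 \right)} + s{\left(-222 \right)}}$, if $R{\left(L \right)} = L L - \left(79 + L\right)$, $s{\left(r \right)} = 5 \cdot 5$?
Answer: $3 \sqrt{2578} \approx 152.32$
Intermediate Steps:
$s{\left(r \right)} = 25$
$R{\left(L \right)} = -79 + L^{2} - L$ ($R{\left(L \right)} = L^{2} - \left(79 + L\right) = -79 + L^{2} - L$)
$\sqrt{R{\left(-152 \right)} + s{\left(-222 \right)}} = \sqrt{\left(-79 + \left(-152\right)^{2} - -152\right) + 25} = \sqrt{\left(-79 + 23104 + 152\right) + 25} = \sqrt{23177 + 25} = \sqrt{23202} = 3 \sqrt{2578}$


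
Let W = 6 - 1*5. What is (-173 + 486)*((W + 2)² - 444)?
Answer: -136155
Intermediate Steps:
W = 1 (W = 6 - 5 = 1)
(-173 + 486)*((W + 2)² - 444) = (-173 + 486)*((1 + 2)² - 444) = 313*(3² - 444) = 313*(9 - 444) = 313*(-435) = -136155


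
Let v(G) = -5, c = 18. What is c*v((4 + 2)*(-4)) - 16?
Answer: -106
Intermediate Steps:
c*v((4 + 2)*(-4)) - 16 = 18*(-5) - 16 = -90 - 16 = -106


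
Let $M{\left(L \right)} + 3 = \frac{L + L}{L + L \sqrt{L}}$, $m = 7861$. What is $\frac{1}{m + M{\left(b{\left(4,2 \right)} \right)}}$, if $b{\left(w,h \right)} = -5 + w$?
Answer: $\frac{7859}{61763882} + \frac{i}{61763882} \approx 0.00012724 + 1.6191 \cdot 10^{-8} i$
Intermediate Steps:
$M{\left(L \right)} = -3 + \frac{2 L}{L + L^{\frac{3}{2}}}$ ($M{\left(L \right)} = -3 + \frac{L + L}{L + L \sqrt{L}} = -3 + \frac{2 L}{L + L^{\frac{3}{2}}}$)
$\frac{1}{m + M{\left(b{\left(4,2 \right)} \right)}} = \frac{1}{7861 + \frac{- (-5 + 4) - 3 \left(-5 + 4\right)^{\frac{3}{2}}}{\left(-5 + 4\right) + \left(-5 + 4\right)^{\frac{3}{2}}}} = \frac{1}{7861 + \frac{\left(-1\right) \left(-1\right) - 3 \left(-1\right)^{\frac{3}{2}}}{-1 + \left(-1\right)^{\frac{3}{2}}}} = \frac{1}{7861 + \frac{1 - 3 \left(- i\right)}{-1 - i}} = \frac{1}{7861 + \frac{-1 + i}{2} \left(1 + 3 i\right)} = \frac{1}{7861 + \frac{\left(1 + 3 i\right) \left(-1 + i\right)}{2}}$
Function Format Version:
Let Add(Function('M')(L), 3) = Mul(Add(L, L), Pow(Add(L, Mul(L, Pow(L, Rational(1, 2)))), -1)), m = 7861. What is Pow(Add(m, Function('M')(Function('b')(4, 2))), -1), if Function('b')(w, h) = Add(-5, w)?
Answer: Add(Rational(7859, 61763882), Mul(Rational(1, 61763882), I)) ≈ Add(0.00012724, Mul(1.6191e-8, I))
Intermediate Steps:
Function('M')(L) = Add(-3, Mul(2, L, Pow(Add(L, Pow(L, Rational(3, 2))), -1))) (Function('M')(L) = Add(-3, Mul(Add(L, L), Pow(Add(L, Mul(L, Pow(L, Rational(1, 2)))), -1))) = Add(-3, Mul(Mul(2, L), Pow(Add(L, Pow(L, Rational(3, 2))), -1))) = Add(-3, Mul(2, L, Pow(Add(L, Pow(L, Rational(3, 2))), -1))))
Pow(Add(m, Function('M')(Function('b')(4, 2))), -1) = Pow(Add(7861, Mul(Pow(Add(Add(-5, 4), Pow(Add(-5, 4), Rational(3, 2))), -1), Add(Mul(-1, Add(-5, 4)), Mul(-3, Pow(Add(-5, 4), Rational(3, 2)))))), -1) = Pow(Add(7861, Mul(Pow(Add(-1, Pow(-1, Rational(3, 2))), -1), Add(Mul(-1, -1), Mul(-3, Pow(-1, Rational(3, 2)))))), -1) = Pow(Add(7861, Mul(Pow(Add(-1, Mul(-1, I)), -1), Add(1, Mul(-3, Mul(-1, I))))), -1) = Pow(Add(7861, Mul(Mul(Rational(1, 2), Add(-1, I)), Add(1, Mul(3, I)))), -1) = Pow(Add(7861, Mul(Rational(1, 2), Add(1, Mul(3, I)), Add(-1, I))), -1)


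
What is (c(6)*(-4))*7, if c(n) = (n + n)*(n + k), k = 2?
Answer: -2688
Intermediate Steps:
c(n) = 2*n*(2 + n) (c(n) = (n + n)*(n + 2) = (2*n)*(2 + n) = 2*n*(2 + n))
(c(6)*(-4))*7 = ((2*6*(2 + 6))*(-4))*7 = ((2*6*8)*(-4))*7 = (96*(-4))*7 = -384*7 = -2688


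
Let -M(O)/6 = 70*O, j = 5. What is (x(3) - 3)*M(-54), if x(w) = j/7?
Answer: -51840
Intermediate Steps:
x(w) = 5/7
M(O) = -420*O
(x(3) - 3)*M(-54) = (5/7 - 3)*(-420*(-54)) = -16/7*22680 = -51840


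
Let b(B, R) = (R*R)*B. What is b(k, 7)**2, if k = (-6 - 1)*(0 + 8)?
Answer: 7529536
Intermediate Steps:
k = -56 (k = -7*8 = -56)
b(B, R) = B*R**2 (b(B, R) = R**2*B = B*R**2)
b(k, 7)**2 = (-56*7**2)**2 = (-56*49)**2 = (-2744)**2 = 7529536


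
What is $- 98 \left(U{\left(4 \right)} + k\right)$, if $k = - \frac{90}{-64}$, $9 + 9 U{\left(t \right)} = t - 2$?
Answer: $- \frac{8869}{144} \approx -61.59$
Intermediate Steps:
$U{\left(t \right)} = - \frac{11}{9} + \frac{t}{9}$ ($U{\left(t \right)} = -1 + \frac{t - 2}{9} = -1 + \frac{-2 + t}{9} = -1 + \left(- \frac{2}{9} + \frac{t}{9}\right) = - \frac{11}{9} + \frac{t}{9}$)
$k = \frac{45}{32}$ ($k = \left(-90\right) \left(- \frac{1}{64}\right) = \frac{45}{32} \approx 1.4063$)
$- 98 \left(U{\left(4 \right)} + k\right) = - 98 \left(\left(- \frac{11}{9} + \frac{1}{9} \cdot 4\right) + \frac{45}{32}\right) = - 98 \left(\left(- \frac{11}{9} + \frac{4}{9}\right) + \frac{45}{32}\right) = - 98 \left(- \frac{7}{9} + \frac{45}{32}\right) = \left(-98\right) \frac{181}{288} = - \frac{8869}{144}$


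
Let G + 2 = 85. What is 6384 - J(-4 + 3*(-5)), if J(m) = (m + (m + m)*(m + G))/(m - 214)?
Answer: 1485021/233 ≈ 6373.5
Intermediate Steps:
G = 83 (G = -2 + 85 = 83)
J(m) = (m + 2*m*(83 + m))/(-214 + m) (J(m) = (m + (m + m)*(m + 83))/(m - 214) = (m + (2*m)*(83 + m))/(-214 + m) = (m + 2*m*(83 + m))/(-214 + m))
6384 - J(-4 + 3*(-5)) = 6384 - (-4 + 3*(-5))*(167 + 2*(-4 + 3*(-5)))/(-214 + (-4 + 3*(-5))) = 6384 - (-4 - 15)*(167 + 2*(-4 - 15))/(-214 + (-4 - 15)) = 6384 - (-19)*(167 + 2*(-19))/(-214 - 19) = 6384 - (-19)*(167 - 38)/(-233) = 6384 - (-19)*(-1)*129/233 = 6384 - 1*2451/233 = 6384 - 2451/233 = 1485021/233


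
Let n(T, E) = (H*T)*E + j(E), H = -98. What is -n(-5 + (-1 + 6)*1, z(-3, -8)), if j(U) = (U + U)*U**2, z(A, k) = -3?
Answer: 54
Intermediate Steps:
j(U) = 2*U**3 (j(U) = (2*U)*U**2 = 2*U**3)
n(T, E) = 2*E**3 - 98*E*T (n(T, E) = (-98*T)*E + 2*E**3 = -98*E*T + 2*E**3 = 2*E**3 - 98*E*T)
-n(-5 + (-1 + 6)*1, z(-3, -8)) = -2*(-3)*((-3)**2 - 49*(-5 + (-1 + 6)*1)) = -2*(-3)*(9 - 49*(-5 + 5*1)) = -2*(-3)*(9 - 49*(-5 + 5)) = -2*(-3)*(9 - 49*0) = -2*(-3)*(9 + 0) = -2*(-3)*9 = -1*(-54) = 54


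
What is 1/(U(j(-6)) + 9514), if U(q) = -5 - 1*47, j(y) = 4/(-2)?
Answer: 1/9462 ≈ 0.00010569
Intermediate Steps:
j(y) = -2 (j(y) = 4*(-½) = -2)
U(q) = -52 (U(q) = -5 - 47 = -52)
1/(U(j(-6)) + 9514) = 1/(-52 + 9514) = 1/9462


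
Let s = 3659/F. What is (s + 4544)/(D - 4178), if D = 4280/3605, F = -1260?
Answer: -589343443/542066760 ≈ -1.0872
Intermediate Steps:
D = 856/721 (D = 4280*(1/3605) = 856/721 ≈ 1.1872)
s = -3659/1260 (s = 3659/(-1260) = 3659*(-1/1260) = -3659/1260 ≈ -2.9040)
(s + 4544)/(D - 4178) = (-3659/1260 + 4544)/(856/721 - 4178) = 5721781/(1260*(-3011482/721)) = (5721781/1260)*(-721/3011482) = -589343443/542066760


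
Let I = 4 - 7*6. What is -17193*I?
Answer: 653334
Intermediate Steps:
I = -38 (I = 4 - 42 = -38)
-17193*I = -17193*(-38) = 653334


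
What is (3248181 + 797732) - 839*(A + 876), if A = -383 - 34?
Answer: 3660812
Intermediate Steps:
A = -417
(3248181 + 797732) - 839*(A + 876) = (3248181 + 797732) - 839*(-417 + 876) = 4045913 - 839*459 = 4045913 - 385101 = 3660812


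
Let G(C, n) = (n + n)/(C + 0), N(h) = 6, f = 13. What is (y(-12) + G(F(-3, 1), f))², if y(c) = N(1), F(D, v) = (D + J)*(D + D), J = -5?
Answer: 24649/576 ≈ 42.793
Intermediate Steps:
F(D, v) = 2*D*(-5 + D) (F(D, v) = (D - 5)*(D + D) = (-5 + D)*(2*D) = 2*D*(-5 + D))
y(c) = 6
G(C, n) = 2*n/C (G(C, n) = (2*n)/C = 2*n/C)
(y(-12) + G(F(-3, 1), f))² = (6 + 2*13/(2*(-3)*(-5 - 3)))² = (6 + 2*13/(2*(-3)*(-8)))² = (6 + 2*13/48)² = (6 + 2*13*(1/48))² = (6 + 13/24)² = (157/24)² = 24649/576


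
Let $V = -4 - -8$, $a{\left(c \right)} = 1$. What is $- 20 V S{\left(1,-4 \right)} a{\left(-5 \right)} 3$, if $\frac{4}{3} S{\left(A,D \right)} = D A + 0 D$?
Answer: $720$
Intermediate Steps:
$V = 4$ ($V = -4 + 8 = 4$)
$S{\left(A,D \right)} = \frac{3 A D}{4}$ ($S{\left(A,D \right)} = \frac{3 \left(D A + 0 D\right)}{4} = \frac{3 \left(A D + 0\right)}{4} = \frac{3 A D}{4}$)
$- 20 V S{\left(1,-4 \right)} a{\left(-5 \right)} 3 = - 20 \cdot 4 \cdot \frac{3}{4} \cdot 1 \left(-4\right) 1 \cdot 3 = - 20 \cdot 4 \left(-3\right) 1 \cdot 3 = - 20 \left(\left(-12\right) 1\right) 3 = \left(-20\right) \left(-12\right) 3 = 240 \cdot 3 = 720$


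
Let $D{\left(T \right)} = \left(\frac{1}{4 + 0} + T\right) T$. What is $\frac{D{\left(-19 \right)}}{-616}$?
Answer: $- \frac{1425}{2464} \approx -0.57833$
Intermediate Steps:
$D{\left(T \right)} = T \left(\frac{1}{4} + T\right)$ ($D{\left(T \right)} = \left(\frac{1}{4} + T\right) T = T \left(\frac{1}{4} + T\right)$)
$\frac{D{\left(-19 \right)}}{-616} = \frac{\left(-19\right) \left(\frac{1}{4} - 19\right)}{-616} = \left(-19\right) \left(- \frac{75}{4}\right) \left(- \frac{1}{616}\right) = \frac{1425}{4} \left(- \frac{1}{616}\right) = - \frac{1425}{2464}$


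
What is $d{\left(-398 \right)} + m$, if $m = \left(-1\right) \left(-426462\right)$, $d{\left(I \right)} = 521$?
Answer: $426983$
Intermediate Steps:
$m = 426462$
$d{\left(-398 \right)} + m = 521 + 426462 = 426983$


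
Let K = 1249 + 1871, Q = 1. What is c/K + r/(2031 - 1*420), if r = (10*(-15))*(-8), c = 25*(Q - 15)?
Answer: 35335/55848 ≈ 0.63270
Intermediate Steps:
K = 3120
c = -350 (c = 25*(1 - 15) = 25*(-14) = -350)
r = 1200 (r = -150*(-8) = 1200)
c/K + r/(2031 - 1*420) = -350/3120 + 1200/(2031 - 1*420) = -350*1/3120 + 1200/(2031 - 420) = -35/312 + 1200/1611 = -35/312 + 1200*(1/1611) = -35/312 + 400/537 = 35335/55848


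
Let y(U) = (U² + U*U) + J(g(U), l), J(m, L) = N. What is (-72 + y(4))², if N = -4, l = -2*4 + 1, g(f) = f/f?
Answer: 1936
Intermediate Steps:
g(f) = 1
l = -7 (l = -8 + 1 = -7)
J(m, L) = -4
y(U) = -4 + 2*U² (y(U) = (U² + U*U) - 4 = (U² + U²) - 4 = 2*U² - 4 = -4 + 2*U²)
(-72 + y(4))² = (-72 + (-4 + 2*4²))² = (-72 + (-4 + 2*16))² = (-72 + (-4 + 32))² = (-72 + 28)² = (-44)² = 1936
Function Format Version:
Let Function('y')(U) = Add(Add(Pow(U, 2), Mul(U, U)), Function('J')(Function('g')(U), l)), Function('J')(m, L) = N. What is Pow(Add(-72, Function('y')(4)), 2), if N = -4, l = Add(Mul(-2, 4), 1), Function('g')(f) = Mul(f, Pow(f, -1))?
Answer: 1936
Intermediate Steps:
Function('g')(f) = 1
l = -7 (l = Add(-8, 1) = -7)
Function('J')(m, L) = -4
Function('y')(U) = Add(-4, Mul(2, Pow(U, 2))) (Function('y')(U) = Add(Add(Pow(U, 2), Mul(U, U)), -4) = Add(Add(Pow(U, 2), Pow(U, 2)), -4) = Add(Mul(2, Pow(U, 2)), -4) = Add(-4, Mul(2, Pow(U, 2))))
Pow(Add(-72, Function('y')(4)), 2) = Pow(Add(-72, Add(-4, Mul(2, Pow(4, 2)))), 2) = Pow(Add(-72, Add(-4, Mul(2, 16))), 2) = Pow(Add(-72, Add(-4, 32)), 2) = Pow(Add(-72, 28), 2) = Pow(-44, 2) = 1936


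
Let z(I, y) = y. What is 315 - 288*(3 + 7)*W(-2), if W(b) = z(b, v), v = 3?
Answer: -8325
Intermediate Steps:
W(b) = 3
315 - 288*(3 + 7)*W(-2) = 315 - 288*(3 + 7)*3 = 315 - 2880*3 = 315 - 288*30 = 315 - 8640 = -8325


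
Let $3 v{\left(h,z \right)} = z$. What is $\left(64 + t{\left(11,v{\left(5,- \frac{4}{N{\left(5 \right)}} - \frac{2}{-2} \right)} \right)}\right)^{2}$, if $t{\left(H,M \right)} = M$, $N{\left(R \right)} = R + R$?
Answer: $\frac{103041}{25} \approx 4121.6$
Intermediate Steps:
$N{\left(R \right)} = 2 R$
$v{\left(h,z \right)} = \frac{z}{3}$
$\left(64 + t{\left(11,v{\left(5,- \frac{4}{N{\left(5 \right)}} - \frac{2}{-2} \right)} \right)}\right)^{2} = \left(64 + \frac{- \frac{4}{2 \cdot 5} - \frac{2}{-2}}{3}\right)^{2} = \left(64 + \frac{- \frac{4}{10} - -1}{3}\right)^{2} = \left(64 + \frac{\left(-4\right) \frac{1}{10} + 1}{3}\right)^{2} = \left(64 + \frac{- \frac{2}{5} + 1}{3}\right)^{2} = \left(64 + \frac{1}{3} \cdot \frac{3}{5}\right)^{2} = \left(64 + \frac{1}{5}\right)^{2} = \left(\frac{321}{5}\right)^{2} = \frac{103041}{25}$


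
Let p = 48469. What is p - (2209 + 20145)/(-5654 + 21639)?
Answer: 774754611/15985 ≈ 48468.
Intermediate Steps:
p - (2209 + 20145)/(-5654 + 21639) = 48469 - (2209 + 20145)/(-5654 + 21639) = 48469 - 22354/15985 = 774754611/15985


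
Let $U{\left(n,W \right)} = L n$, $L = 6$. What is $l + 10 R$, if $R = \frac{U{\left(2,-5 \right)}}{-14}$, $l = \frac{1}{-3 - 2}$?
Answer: $- \frac{307}{35} \approx -8.7714$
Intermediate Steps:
$U{\left(n,W \right)} = 6 n$
$l = - \frac{1}{5}$ ($l = \frac{1}{-5} = - \frac{1}{5} \approx -0.2$)
$R = - \frac{6}{7}$ ($R = \frac{6 \cdot 2}{-14} = 12 \left(- \frac{1}{14}\right) = - \frac{6}{7} \approx -0.85714$)
$l + 10 R = - \frac{1}{5} + 10 \left(- \frac{6}{7}\right) = - \frac{1}{5} - \frac{60}{7} = - \frac{307}{35}$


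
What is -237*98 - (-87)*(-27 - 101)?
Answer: -34362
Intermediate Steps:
-237*98 - (-87)*(-27 - 101) = -23226 - (-87)*(-128) = -23226 - 1*11136 = -23226 - 11136 = -34362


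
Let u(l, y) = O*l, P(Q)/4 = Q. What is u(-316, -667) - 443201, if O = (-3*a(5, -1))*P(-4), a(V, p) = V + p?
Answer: -503873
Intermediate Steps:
P(Q) = 4*Q
O = 192 (O = (-3*(5 - 1))*(4*(-4)) = -3*4*(-16) = -12*(-16) = 192)
u(l, y) = 192*l
u(-316, -667) - 443201 = 192*(-316) - 443201 = -60672 - 443201 = -503873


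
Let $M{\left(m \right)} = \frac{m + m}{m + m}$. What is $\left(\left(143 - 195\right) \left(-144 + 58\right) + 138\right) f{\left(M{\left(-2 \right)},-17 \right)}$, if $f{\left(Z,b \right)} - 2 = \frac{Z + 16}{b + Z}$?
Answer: $\frac{34575}{8} \approx 4321.9$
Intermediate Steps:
$M{\left(m \right)} = 1$ ($M{\left(m \right)} = \frac{2 m}{2 m} = 2 m \frac{1}{2 m} = 1$)
$f{\left(Z,b \right)} = 2 + \frac{16 + Z}{Z + b}$ ($f{\left(Z,b \right)} = 2 + \frac{Z + 16}{b + Z} = 2 + \frac{16 + Z}{Z + b}$)
$\left(\left(143 - 195\right) \left(-144 + 58\right) + 138\right) f{\left(M{\left(-2 \right)},-17 \right)} = \left(\left(143 - 195\right) \left(-144 + 58\right) + 138\right) \frac{16 + 2 \left(-17\right) + 3 \cdot 1}{1 - 17} = \left(\left(-52\right) \left(-86\right) + 138\right) \frac{16 - 34 + 3}{-16} = \left(4472 + 138\right) \left(\left(- \frac{1}{16}\right) \left(-15\right)\right) = 4610 \cdot \frac{15}{16} = \frac{34575}{8}$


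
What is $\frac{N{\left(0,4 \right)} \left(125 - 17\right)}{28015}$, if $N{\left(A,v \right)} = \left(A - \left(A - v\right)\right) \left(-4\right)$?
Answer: $- \frac{1728}{28015} \approx -0.061681$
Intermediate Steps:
$N{\left(A,v \right)} = - 4 v$ ($N{\left(A,v \right)} = v \left(-4\right) = - 4 v$)
$\frac{N{\left(0,4 \right)} \left(125 - 17\right)}{28015} = \frac{\left(-4\right) 4 \left(125 - 17\right)}{28015} = \left(-16\right) 108 \cdot \frac{1}{28015} = \left(-1728\right) \frac{1}{28015} = - \frac{1728}{28015}$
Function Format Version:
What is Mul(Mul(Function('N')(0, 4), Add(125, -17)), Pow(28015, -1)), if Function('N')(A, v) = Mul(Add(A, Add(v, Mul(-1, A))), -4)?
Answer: Rational(-1728, 28015) ≈ -0.061681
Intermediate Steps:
Function('N')(A, v) = Mul(-4, v) (Function('N')(A, v) = Mul(v, -4) = Mul(-4, v))
Mul(Mul(Function('N')(0, 4), Add(125, -17)), Pow(28015, -1)) = Mul(Mul(Mul(-4, 4), Add(125, -17)), Pow(28015, -1)) = Mul(Mul(-16, 108), Rational(1, 28015)) = Mul(-1728, Rational(1, 28015)) = Rational(-1728, 28015)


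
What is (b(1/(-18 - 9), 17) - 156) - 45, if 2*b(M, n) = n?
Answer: -385/2 ≈ -192.50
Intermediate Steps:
b(M, n) = n/2
(b(1/(-18 - 9), 17) - 156) - 45 = ((½)*17 - 156) - 45 = (17/2 - 156) - 45 = -295/2 - 45 = -385/2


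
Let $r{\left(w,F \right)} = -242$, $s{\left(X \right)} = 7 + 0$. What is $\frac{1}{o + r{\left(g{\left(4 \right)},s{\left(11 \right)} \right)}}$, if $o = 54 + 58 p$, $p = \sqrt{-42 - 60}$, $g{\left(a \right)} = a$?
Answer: $- \frac{47}{94618} - \frac{29 i \sqrt{102}}{189236} \approx -0.00049673 - 0.0015477 i$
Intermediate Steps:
$s{\left(X \right)} = 7$
$p = i \sqrt{102}$ ($p = \sqrt{-102} = i \sqrt{102} \approx 10.1 i$)
$o = 54 + 58 i \sqrt{102} \approx 54.0 + 585.77 i$
$\frac{1}{o + r{\left(g{\left(4 \right)},s{\left(11 \right)} \right)}} = \frac{1}{\left(54 + 58 i \sqrt{102}\right) - 242} = \frac{1}{-188 + 58 i \sqrt{102}}$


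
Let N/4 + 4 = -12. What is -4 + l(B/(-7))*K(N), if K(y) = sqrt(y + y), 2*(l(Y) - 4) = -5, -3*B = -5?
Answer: -4 + 12*I*sqrt(2) ≈ -4.0 + 16.971*I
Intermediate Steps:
B = 5/3 (B = -1/3*(-5) = 5/3 ≈ 1.6667)
N = -64 (N = -16 + 4*(-12) = -16 - 48 = -64)
l(Y) = 3/2 (l(Y) = 4 + (1/2)*(-5) = 4 - 5/2 = 3/2)
K(y) = sqrt(2)*sqrt(y) (K(y) = sqrt(2*y) = sqrt(2)*sqrt(y))
-4 + l(B/(-7))*K(N) = -4 + 3*(sqrt(2)*sqrt(-64))/2 = -4 + 3*(sqrt(2)*(8*I))/2 = -4 + 3*(8*I*sqrt(2))/2 = -4 + 12*I*sqrt(2)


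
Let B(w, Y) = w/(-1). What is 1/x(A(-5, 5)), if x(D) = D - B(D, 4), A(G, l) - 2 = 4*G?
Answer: -1/36 ≈ -0.027778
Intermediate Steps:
B(w, Y) = -w (B(w, Y) = w*(-1) = -w)
A(G, l) = 2 + 4*G
x(D) = 2*D (x(D) = D - (-1)*D = D + D = 2*D)
1/x(A(-5, 5)) = 1/(2*(2 + 4*(-5))) = 1/(2*(2 - 20)) = 1/(2*(-18)) = 1/(-36) = -1/36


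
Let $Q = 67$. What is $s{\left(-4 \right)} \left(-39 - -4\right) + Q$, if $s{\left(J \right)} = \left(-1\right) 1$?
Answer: $102$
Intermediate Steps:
$s{\left(J \right)} = -1$
$s{\left(-4 \right)} \left(-39 - -4\right) + Q = - (-39 - -4) + 67 = - (-39 + 4) + 67 = \left(-1\right) \left(-35\right) + 67 = 35 + 67 = 102$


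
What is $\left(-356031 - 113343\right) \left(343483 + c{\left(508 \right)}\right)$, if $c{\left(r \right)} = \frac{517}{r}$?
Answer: $- \frac{40950506702247}{254} \approx -1.6122 \cdot 10^{11}$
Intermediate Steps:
$\left(-356031 - 113343\right) \left(343483 + c{\left(508 \right)}\right) = \left(-356031 - 113343\right) \left(343483 + \frac{517}{508}\right) = - 469374 \left(343483 + 517 \cdot \frac{1}{508}\right) = - 469374 \left(343483 + \frac{517}{508}\right) = \left(-469374\right) \frac{174489881}{508} = - \frac{40950506702247}{254}$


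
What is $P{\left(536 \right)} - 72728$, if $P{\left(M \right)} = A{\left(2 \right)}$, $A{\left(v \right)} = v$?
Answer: $-72726$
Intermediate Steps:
$P{\left(M \right)} = 2$
$P{\left(536 \right)} - 72728 = 2 - 72728 = -72726$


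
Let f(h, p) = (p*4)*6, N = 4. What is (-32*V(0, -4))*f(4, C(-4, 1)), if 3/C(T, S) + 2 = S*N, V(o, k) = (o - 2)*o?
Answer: 0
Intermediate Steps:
V(o, k) = o*(-2 + o) (V(o, k) = (-2 + o)*o = o*(-2 + o))
C(T, S) = 3/(-2 + 4*S) (C(T, S) = 3/(-2 + S*4) = 3/(-2 + 4*S))
f(h, p) = 24*p (f(h, p) = (4*p)*6 = 24*p)
(-32*V(0, -4))*f(4, C(-4, 1)) = (-0*(-2 + 0))*(24*(3/(2*(-1 + 2*1)))) = (-0*(-2))*(24*(3/(2*(-1 + 2)))) = (-32*0)*(24*((3/2)/1)) = 0*(24*((3/2)*1)) = 0*(24*(3/2)) = 0*36 = 0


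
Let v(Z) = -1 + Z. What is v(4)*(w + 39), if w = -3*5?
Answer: 72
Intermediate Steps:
w = -15
v(4)*(w + 39) = (-1 + 4)*(-15 + 39) = 3*24 = 72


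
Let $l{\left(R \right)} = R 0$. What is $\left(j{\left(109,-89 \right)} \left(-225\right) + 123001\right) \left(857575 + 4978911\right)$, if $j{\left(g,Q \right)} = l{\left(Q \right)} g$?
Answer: $717893614486$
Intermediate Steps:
$l{\left(R \right)} = 0$
$j{\left(g,Q \right)} = 0$ ($j{\left(g,Q \right)} = 0 g = 0$)
$\left(j{\left(109,-89 \right)} \left(-225\right) + 123001\right) \left(857575 + 4978911\right) = \left(0 \left(-225\right) + 123001\right) \left(857575 + 4978911\right) = \left(0 + 123001\right) 5836486 = 123001 \cdot 5836486 = 717893614486$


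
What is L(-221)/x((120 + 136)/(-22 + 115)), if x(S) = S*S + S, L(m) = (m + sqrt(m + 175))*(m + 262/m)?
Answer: 424691847/89344 - 424691847*I*sqrt(46)/19745024 ≈ 4753.4 - 145.88*I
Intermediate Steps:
L(m) = (m + sqrt(175 + m))*(m + 262/m)
x(S) = S + S**2 (x(S) = S**2 + S = S + S**2)
L(-221)/x((120 + 136)/(-22 + 115)) = (262 + (-221)**2 - 221*sqrt(175 - 221) + 262*sqrt(175 - 221)/(-221))/((((120 + 136)/(-22 + 115))*(1 + (120 + 136)/(-22 + 115)))) = (262 + 48841 - 221*I*sqrt(46) + 262*(-1/221)*sqrt(-46))/(((256/93)*(1 + 256/93))) = (262 + 48841 - 221*I*sqrt(46) + 262*(-1/221)*(I*sqrt(46)))/(((256*(1/93))*(1 + 256*(1/93)))) = (262 + 48841 - 221*I*sqrt(46) - 262*I*sqrt(46)/221)/((256*(1 + 256/93)/93)) = (49103 - 49103*I*sqrt(46)/221)/(((256/93)*(349/93))) = (49103 - 49103*I*sqrt(46)/221)/(89344/8649) = (49103 - 49103*I*sqrt(46)/221)*(8649/89344) = 424691847/89344 - 424691847*I*sqrt(46)/19745024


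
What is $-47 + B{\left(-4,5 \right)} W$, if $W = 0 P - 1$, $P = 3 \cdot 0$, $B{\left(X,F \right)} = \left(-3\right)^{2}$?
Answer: $-56$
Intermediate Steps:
$B{\left(X,F \right)} = 9$
$P = 0$
$W = -1$ ($W = 0 \cdot 0 - 1 = 0 - 1 = -1$)
$-47 + B{\left(-4,5 \right)} W = -47 + 9 \left(-1\right) = -47 - 9 = -56$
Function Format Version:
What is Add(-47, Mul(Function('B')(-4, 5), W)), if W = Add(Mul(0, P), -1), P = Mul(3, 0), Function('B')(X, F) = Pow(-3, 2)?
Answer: -56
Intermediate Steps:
Function('B')(X, F) = 9
P = 0
W = -1 (W = Add(Mul(0, 0), -1) = Add(0, -1) = -1)
Add(-47, Mul(Function('B')(-4, 5), W)) = Add(-47, Mul(9, -1)) = Add(-47, -9) = -56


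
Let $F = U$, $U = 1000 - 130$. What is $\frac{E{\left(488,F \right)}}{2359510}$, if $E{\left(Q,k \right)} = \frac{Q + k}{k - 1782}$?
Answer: $- \frac{679}{1075936560} \approx -6.3108 \cdot 10^{-7}$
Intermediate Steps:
$U = 870$ ($U = 1000 - 130 = 870$)
$F = 870$
$E{\left(Q,k \right)} = \frac{Q + k}{-1782 + k}$
$\frac{E{\left(488,F \right)}}{2359510} = \frac{\frac{1}{-1782 + 870} \left(488 + 870\right)}{2359510} = \frac{1}{-912} \cdot 1358 \cdot \frac{1}{2359510} = \left(- \frac{1}{912}\right) 1358 \cdot \frac{1}{2359510} = \left(- \frac{679}{456}\right) \frac{1}{2359510} = - \frac{679}{1075936560}$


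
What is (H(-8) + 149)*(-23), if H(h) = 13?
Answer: -3726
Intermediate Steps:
(H(-8) + 149)*(-23) = (13 + 149)*(-23) = 162*(-23) = -3726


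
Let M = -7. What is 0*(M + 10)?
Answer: 0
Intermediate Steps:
0*(M + 10) = 0*(-7 + 10) = 0*3 = 0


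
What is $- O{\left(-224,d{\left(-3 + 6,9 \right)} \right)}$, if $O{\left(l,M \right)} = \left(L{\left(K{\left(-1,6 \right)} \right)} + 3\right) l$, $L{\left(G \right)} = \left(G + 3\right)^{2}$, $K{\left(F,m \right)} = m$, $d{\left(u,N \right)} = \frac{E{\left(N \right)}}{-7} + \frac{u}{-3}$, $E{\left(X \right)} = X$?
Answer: $18816$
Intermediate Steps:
$d{\left(u,N \right)} = - \frac{u}{3} - \frac{N}{7}$ ($d{\left(u,N \right)} = \frac{N}{-7} + \frac{u}{-3} = N \left(- \frac{1}{7}\right) + u \left(- \frac{1}{3}\right) = - \frac{N}{7} - \frac{u}{3} = - \frac{u}{3} - \frac{N}{7}$)
$L{\left(G \right)} = \left(3 + G\right)^{2}$
$O{\left(l,M \right)} = 84 l$ ($O{\left(l,M \right)} = \left(\left(3 + 6\right)^{2} + 3\right) l = \left(9^{2} + 3\right) l = \left(81 + 3\right) l = 84 l$)
$- O{\left(-224,d{\left(-3 + 6,9 \right)} \right)} = - 84 \left(-224\right) = \left(-1\right) \left(-18816\right) = 18816$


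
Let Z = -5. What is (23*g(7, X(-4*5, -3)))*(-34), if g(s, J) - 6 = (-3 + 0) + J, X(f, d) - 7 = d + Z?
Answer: -1564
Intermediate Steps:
X(f, d) = 2 + d (X(f, d) = 7 + (d - 5) = 7 + (-5 + d) = 2 + d)
g(s, J) = 3 + J (g(s, J) = 6 + ((-3 + 0) + J) = 6 + (-3 + J) = 3 + J)
(23*g(7, X(-4*5, -3)))*(-34) = (23*(3 + (2 - 3)))*(-34) = (23*(3 - 1))*(-34) = (23*2)*(-34) = 46*(-34) = -1564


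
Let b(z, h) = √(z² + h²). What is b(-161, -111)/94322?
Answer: √38242/94322 ≈ 0.0020733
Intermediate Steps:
b(z, h) = √(h² + z²)
b(-161, -111)/94322 = √((-111)² + (-161)²)/94322 = √(12321 + 25921)*(1/94322) = √38242*(1/94322) = √38242/94322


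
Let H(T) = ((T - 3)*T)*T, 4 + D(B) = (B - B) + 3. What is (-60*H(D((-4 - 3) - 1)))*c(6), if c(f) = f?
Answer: 1440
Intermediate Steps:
D(B) = -1 (D(B) = -4 + ((B - B) + 3) = -4 + (0 + 3) = -4 + 3 = -1)
H(T) = T²*(-3 + T) (H(T) = ((-3 + T)*T)*T = (T*(-3 + T))*T = T²*(-3 + T))
(-60*H(D((-4 - 3) - 1)))*c(6) = -60*(-1)²*(-3 - 1)*6 = -60*(-4)*6 = 240*6 = 1440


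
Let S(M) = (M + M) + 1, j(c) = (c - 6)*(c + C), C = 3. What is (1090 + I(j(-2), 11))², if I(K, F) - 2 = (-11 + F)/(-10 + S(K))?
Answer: 1192464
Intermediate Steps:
j(c) = (-6 + c)*(3 + c) (j(c) = (c - 6)*(c + 3) = (-6 + c)*(3 + c))
S(M) = 1 + 2*M (S(M) = 2*M + 1 = 1 + 2*M)
I(K, F) = 2 + (-11 + F)/(-9 + 2*K) (I(K, F) = 2 + (-11 + F)/(-10 + (1 + 2*K)) = 2 + (-11 + F)/(-9 + 2*K))
(1090 + I(j(-2), 11))² = (1090 + (-29 + 11 + 4*(-18 + (-2)² - 3*(-2)))/(-9 + 2*(-18 + (-2)² - 3*(-2))))² = (1090 + (-29 + 11 + 4*(-18 + 4 + 6))/(-9 + 2*(-18 + 4 + 6)))² = (1090 + (-29 + 11 + 4*(-8))/(-9 + 2*(-8)))² = (1090 + (-29 + 11 - 32)/(-9 - 16))² = (1090 - 50/(-25))² = (1090 - 1/25*(-50))² = (1090 + 2)² = 1092² = 1192464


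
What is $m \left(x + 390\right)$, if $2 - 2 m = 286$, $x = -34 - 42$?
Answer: $-44588$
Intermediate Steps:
$x = -76$
$m = -142$ ($m = 1 - 143 = -142$)
$m \left(x + 390\right) = - 142 \left(-76 + 390\right) = \left(-142\right) 314 = -44588$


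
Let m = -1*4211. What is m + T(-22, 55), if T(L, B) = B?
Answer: -4156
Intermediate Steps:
m = -4211
m + T(-22, 55) = -4211 + 55 = -4156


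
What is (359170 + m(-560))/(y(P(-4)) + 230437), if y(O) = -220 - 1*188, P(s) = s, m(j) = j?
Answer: 358610/230029 ≈ 1.5590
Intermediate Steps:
y(O) = -408 (y(O) = -220 - 188 = -408)
(359170 + m(-560))/(y(P(-4)) + 230437) = (359170 - 560)/(-408 + 230437) = 358610/230029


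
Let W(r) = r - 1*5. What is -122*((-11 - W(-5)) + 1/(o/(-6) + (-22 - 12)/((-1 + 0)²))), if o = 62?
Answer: 16592/133 ≈ 124.75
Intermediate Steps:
W(r) = -5 + r (W(r) = r - 5 = -5 + r)
-122*((-11 - W(-5)) + 1/(o/(-6) + (-22 - 12)/((-1 + 0)²))) = -122*((-11 - (-5 - 5)) + 1/(62/(-6) + (-22 - 12)/((-1 + 0)²))) = -122*((-11 - 1*(-10)) + 1/(62*(-⅙) - 34/((-1)²))) = -122*((-11 + 10) + 1/(-31/3 - 34/1)) = -122*(-1 + 1/(-31/3 - 34*1)) = -122*(-1 + 1/(-31/3 - 34)) = -122*(-1 + 1/(-133/3)) = -122*(-1 - 3/133) = -122*(-136/133) = 16592/133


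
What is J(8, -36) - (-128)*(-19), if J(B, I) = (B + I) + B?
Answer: -2452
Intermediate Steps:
J(B, I) = I + 2*B
J(8, -36) - (-128)*(-19) = (-36 + 2*8) - (-128)*(-19) = (-36 + 16) - 1*2432 = -20 - 2432 = -2452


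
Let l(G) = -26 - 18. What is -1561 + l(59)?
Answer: -1605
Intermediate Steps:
l(G) = -44
-1561 + l(59) = -1561 - 44 = -1605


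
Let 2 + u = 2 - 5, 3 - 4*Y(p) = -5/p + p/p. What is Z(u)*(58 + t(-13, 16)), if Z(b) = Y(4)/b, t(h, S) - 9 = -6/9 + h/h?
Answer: -1313/120 ≈ -10.942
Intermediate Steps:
t(h, S) = 28/3 (t(h, S) = 9 + (-6/9 + h/h) = 9 + (-6*⅑ + 1) = 9 + (-⅔ + 1) = 9 + ⅓ = 28/3)
Y(p) = ½ + 5/(4*p) (Y(p) = ¾ - (-5/p + p/p)/4 = ¾ - (-5/p + 1)/4 = ¾ - (1 - 5/p)/4 = ¾ + (-¼ + 5/(4*p)) = ½ + 5/(4*p))
u = -5 (u = -2 + (2 - 5) = -2 - 3 = -5)
Z(b) = 13/(16*b) (Z(b) = ((¼)*(5 + 2*4)/4)/b = ((¼)*(¼)*(5 + 8))/b = ((¼)*(¼)*13)/b = 13/(16*b))
Z(u)*(58 + t(-13, 16)) = ((13/16)/(-5))*(58 + 28/3) = ((13/16)*(-⅕))*(202/3) = -13/80*202/3 = -1313/120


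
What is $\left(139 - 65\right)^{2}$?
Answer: $5476$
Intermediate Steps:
$\left(139 - 65\right)^{2} = 74^{2} = 5476$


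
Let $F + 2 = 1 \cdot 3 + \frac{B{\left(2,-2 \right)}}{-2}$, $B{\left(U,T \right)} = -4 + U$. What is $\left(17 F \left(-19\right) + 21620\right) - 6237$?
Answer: $14737$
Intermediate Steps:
$F = 2$ ($F = -2 + \left(1 \cdot 3 + \frac{-4 + 2}{-2}\right) = -2 + \left(3 - -1\right) = -2 + \left(3 + 1\right) = -2 + 4 = 2$)
$\left(17 F \left(-19\right) + 21620\right) - 6237 = \left(17 \cdot 2 \left(-19\right) + 21620\right) - 6237 = \left(34 \left(-19\right) + 21620\right) + \left(-6349 + 112\right) = \left(-646 + 21620\right) - 6237 = 20974 - 6237 = 14737$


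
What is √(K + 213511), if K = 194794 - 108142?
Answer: √300163 ≈ 547.87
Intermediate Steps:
K = 86652
√(K + 213511) = √(86652 + 213511) = √300163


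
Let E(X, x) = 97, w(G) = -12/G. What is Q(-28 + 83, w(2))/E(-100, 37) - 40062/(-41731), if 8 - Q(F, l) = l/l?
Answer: 4178131/4047907 ≈ 1.0322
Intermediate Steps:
Q(F, l) = 7 (Q(F, l) = 8 - l/l = 8 - 1*1 = 8 - 1 = 7)
Q(-28 + 83, w(2))/E(-100, 37) - 40062/(-41731) = 7/97 - 40062/(-41731) = 7*(1/97) - 40062*(-1/41731) = 7/97 + 40062/41731 = 4178131/4047907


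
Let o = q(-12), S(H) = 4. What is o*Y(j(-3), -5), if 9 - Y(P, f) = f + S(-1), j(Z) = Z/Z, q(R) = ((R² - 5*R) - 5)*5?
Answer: 9950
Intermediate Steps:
q(R) = -25 - 25*R + 5*R² (q(R) = (-5 + R² - 5*R)*5 = -25 - 25*R + 5*R²)
j(Z) = 1
Y(P, f) = 5 - f (Y(P, f) = 9 - (f + 4) = 9 - (4 + f) = 9 + (-4 - f) = 5 - f)
o = 995 (o = -25 - 25*(-12) + 5*(-12)² = -25 + 300 + 5*144 = -25 + 300 + 720 = 995)
o*Y(j(-3), -5) = 995*(5 - 1*(-5)) = 995*(5 + 5) = 995*10 = 9950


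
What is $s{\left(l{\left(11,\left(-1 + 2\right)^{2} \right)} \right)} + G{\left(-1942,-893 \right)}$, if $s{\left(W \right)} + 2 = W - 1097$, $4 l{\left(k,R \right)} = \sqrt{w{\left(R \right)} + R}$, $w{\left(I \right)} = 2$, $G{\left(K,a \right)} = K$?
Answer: $-3041 + \frac{\sqrt{3}}{4} \approx -3040.6$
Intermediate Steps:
$l{\left(k,R \right)} = \frac{\sqrt{2 + R}}{4}$
$s{\left(W \right)} = -1099 + W$ ($s{\left(W \right)} = -2 + \left(W - 1097\right) = -2 + \left(-1097 + W\right) = -1099 + W$)
$s{\left(l{\left(11,\left(-1 + 2\right)^{2} \right)} \right)} + G{\left(-1942,-893 \right)} = \left(-1099 + \frac{\sqrt{2 + \left(-1 + 2\right)^{2}}}{4}\right) - 1942 = \left(-1099 + \frac{\sqrt{2 + 1^{2}}}{4}\right) - 1942 = \left(-1099 + \frac{\sqrt{2 + 1}}{4}\right) - 1942 = \left(-1099 + \frac{\sqrt{3}}{4}\right) - 1942 = -3041 + \frac{\sqrt{3}}{4}$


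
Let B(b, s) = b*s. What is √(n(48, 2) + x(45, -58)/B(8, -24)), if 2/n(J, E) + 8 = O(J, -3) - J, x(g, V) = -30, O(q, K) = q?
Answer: I*√6/8 ≈ 0.30619*I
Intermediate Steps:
n(J, E) = -¼ (n(J, E) = 2/(-8 + (J - J)) = 2/(-8 + 0) = 2/(-8) = 2*(-⅛) = -¼)
√(n(48, 2) + x(45, -58)/B(8, -24)) = √(-¼ - 30/(8*(-24))) = √(-¼ - 30/(-192)) = √(-¼ - 30*(-1/192)) = √(-¼ + 5/32) = √(-3/32) = I*√6/8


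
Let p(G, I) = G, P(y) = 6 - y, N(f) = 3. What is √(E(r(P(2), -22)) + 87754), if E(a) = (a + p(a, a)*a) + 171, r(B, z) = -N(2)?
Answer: √87931 ≈ 296.53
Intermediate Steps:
r(B, z) = -3 (r(B, z) = -1*3 = -3)
E(a) = 171 + a + a² (E(a) = (a + a*a) + 171 = (a + a²) + 171 = 171 + a + a²)
√(E(r(P(2), -22)) + 87754) = √((171 - 3 + (-3)²) + 87754) = √((171 - 3 + 9) + 87754) = √(177 + 87754) = √87931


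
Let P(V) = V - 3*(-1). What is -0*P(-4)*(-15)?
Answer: 0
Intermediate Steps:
P(V) = 3 + V (P(V) = V - 1*(-3) = V + 3 = 3 + V)
-0*P(-4)*(-15) = -0*(3 - 4)*(-15) = -0*(-1)*(-15) = -0*(-15) = -1*0 = 0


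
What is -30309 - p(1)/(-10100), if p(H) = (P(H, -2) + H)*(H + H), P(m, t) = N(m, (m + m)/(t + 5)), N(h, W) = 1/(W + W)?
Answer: -612241793/20200 ≈ -30309.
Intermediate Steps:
N(h, W) = 1/(2*W)
P(m, t) = (5 + t)/(4*m) (P(m, t) = 1/(2*(((m + m)/(t + 5)))) = 1/(2*(((2*m)/(5 + t)))) = 1/(2*((2*m/(5 + t)))) = ((5 + t)/(2*m))/2 = (5 + t)/(4*m))
p(H) = 2*H*(H + 3/(4*H)) (p(H) = ((5 - 2)/(4*H) + H)*(H + H) = ((¼)*3/H + H)*(2*H) = (3/(4*H) + H)*(2*H) = (H + 3/(4*H))*(2*H) = 2*H*(H + 3/(4*H)))
-30309 - p(1)/(-10100) = -30309 - (3/2 + 2*1²)/(-10100) = -30309 - (3/2 + 2*1)*(-1)/10100 = -30309 - (3/2 + 2)*(-1)/10100 = -30309 - 7*(-1)/(2*10100) = -30309 - 1*(-7/20200) = -30309 + 7/20200 = -612241793/20200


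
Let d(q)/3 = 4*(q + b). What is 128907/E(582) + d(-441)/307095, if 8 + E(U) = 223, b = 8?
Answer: 527807707/880339 ≈ 599.55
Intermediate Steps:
E(U) = 215 (E(U) = -8 + 223 = 215)
d(q) = 96 + 12*q (d(q) = 3*(4*(q + 8)) = 3*(4*(8 + q)) = 3*(32 + 4*q) = 96 + 12*q)
128907/E(582) + d(-441)/307095 = 128907/215 + (96 + 12*(-441))/307095 = 128907*(1/215) + (96 - 5292)*(1/307095) = 128907/215 - 5196*1/307095 = 128907/215 - 1732/102365 = 527807707/880339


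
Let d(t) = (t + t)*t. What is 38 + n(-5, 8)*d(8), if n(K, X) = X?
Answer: 1062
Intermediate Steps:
d(t) = 2*t² (d(t) = (2*t)*t = 2*t²)
38 + n(-5, 8)*d(8) = 38 + 8*(2*8²) = 38 + 8*(2*64) = 38 + 8*128 = 38 + 1024 = 1062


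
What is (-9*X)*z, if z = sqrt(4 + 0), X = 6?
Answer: -108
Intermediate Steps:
z = 2 (z = sqrt(4) = 2)
(-9*X)*z = -9*6*2 = -54*2 = -108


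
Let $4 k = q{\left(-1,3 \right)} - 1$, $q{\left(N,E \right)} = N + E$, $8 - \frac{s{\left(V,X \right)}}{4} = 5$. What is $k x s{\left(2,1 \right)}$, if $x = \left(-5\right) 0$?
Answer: $0$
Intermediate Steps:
$s{\left(V,X \right)} = 12$ ($s{\left(V,X \right)} = 32 - 20 = 12$)
$q{\left(N,E \right)} = E + N$
$x = 0$
$k = \frac{1}{4}$ ($k = \frac{\left(3 - 1\right) - 1}{4} = \frac{2 - 1}{4} = \frac{1}{4} \cdot 1 = \frac{1}{4} \approx 0.25$)
$k x s{\left(2,1 \right)} = \frac{1}{4} \cdot 0 \cdot 12 = 0 \cdot 12 = 0$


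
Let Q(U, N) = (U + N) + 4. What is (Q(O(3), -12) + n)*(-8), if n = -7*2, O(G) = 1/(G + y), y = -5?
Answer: 180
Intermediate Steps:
O(G) = 1/(-5 + G) (O(G) = 1/(G - 5) = 1/(-5 + G))
Q(U, N) = 4 + N + U (Q(U, N) = (N + U) + 4 = 4 + N + U)
n = -14
(Q(O(3), -12) + n)*(-8) = ((4 - 12 + 1/(-5 + 3)) - 14)*(-8) = ((4 - 12 + 1/(-2)) - 14)*(-8) = ((4 - 12 - ½) - 14)*(-8) = (-17/2 - 14)*(-8) = -45/2*(-8) = 180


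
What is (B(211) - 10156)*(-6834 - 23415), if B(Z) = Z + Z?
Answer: 294443766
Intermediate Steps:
B(Z) = 2*Z
(B(211) - 10156)*(-6834 - 23415) = (2*211 - 10156)*(-6834 - 23415) = (422 - 10156)*(-30249) = -9734*(-30249) = 294443766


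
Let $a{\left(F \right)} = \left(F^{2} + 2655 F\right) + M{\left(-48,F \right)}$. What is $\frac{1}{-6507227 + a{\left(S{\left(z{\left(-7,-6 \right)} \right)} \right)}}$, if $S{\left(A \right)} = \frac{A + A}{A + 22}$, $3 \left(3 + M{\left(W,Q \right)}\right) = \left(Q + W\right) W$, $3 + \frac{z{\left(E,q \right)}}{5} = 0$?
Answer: $- \frac{49}{319369928} \approx -1.5343 \cdot 10^{-7}$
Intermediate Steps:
$z{\left(E,q \right)} = -15$ ($z{\left(E,q \right)} = -15 + 5 \cdot 0 = -15 + 0 = -15$)
$M{\left(W,Q \right)} = -3 + \frac{W \left(Q + W\right)}{3}$ ($M{\left(W,Q \right)} = -3 + \frac{\left(Q + W\right) W}{3} = -3 + \frac{W \left(Q + W\right)}{3}$)
$S{\left(A \right)} = \frac{2 A}{22 + A}$
$a{\left(F \right)} = 765 + F^{2} + 2639 F$ ($a{\left(F \right)} = \left(F^{2} + 2655 F\right) + \left(-3 + \frac{\left(-48\right)^{2}}{3} + \frac{1}{3} F \left(-48\right)\right) = \left(F^{2} + 2655 F\right) - \left(-765 + 16 F\right) = 765 + F^{2} + 2639 F$)
$\frac{1}{-6507227 + a{\left(S{\left(z{\left(-7,-6 \right)} \right)} \right)}} = \frac{1}{-6507227 + \left(765 + \left(2 \left(-15\right) \frac{1}{22 - 15}\right)^{2} + 2639 \cdot 2 \left(-15\right) \frac{1}{22 - 15}\right)} = \frac{1}{-6507227 + \left(765 + \left(2 \left(-15\right) \frac{1}{7}\right)^{2} + 2639 \cdot 2 \left(-15\right) \frac{1}{7}\right)} = \frac{1}{-6507227 + \left(765 + \left(- \frac{30}{7}\right)^{2} + 2639 \left(- \frac{30}{7}\right)\right)} = \frac{1}{-6507227 + \left(765 + \frac{900}{49} - 11310\right)} = \frac{1}{-6507227 - \frac{515805}{49}} = \frac{1}{- \frac{319369928}{49}} = - \frac{49}{319369928}$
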